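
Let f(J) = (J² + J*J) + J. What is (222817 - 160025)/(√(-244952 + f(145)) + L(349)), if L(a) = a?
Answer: 10957204/162279 - 31396*I*√202757/162279 ≈ 67.521 - 87.116*I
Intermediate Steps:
f(J) = J + 2*J² (f(J) = (J² + J²) + J = 2*J² + J = J + 2*J²)
(222817 - 160025)/(√(-244952 + f(145)) + L(349)) = (222817 - 160025)/(√(-244952 + 145*(1 + 2*145)) + 349) = 62792/(√(-244952 + 145*(1 + 290)) + 349) = 62792/(√(-244952 + 145*291) + 349) = 62792/(√(-244952 + 42195) + 349) = 62792/(√(-202757) + 349) = 62792/(I*√202757 + 349) = 62792/(349 + I*√202757)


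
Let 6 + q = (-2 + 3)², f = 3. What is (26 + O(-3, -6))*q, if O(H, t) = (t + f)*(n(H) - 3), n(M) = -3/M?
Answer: -160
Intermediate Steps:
q = -5 (q = -6 + (-2 + 3)² = -6 + 1² = -6 + 1 = -5)
O(H, t) = (-3 - 3/H)*(3 + t) (O(H, t) = (t + 3)*(-3/H - 3) = (3 + t)*(-3 - 3/H) = (-3 - 3/H)*(3 + t))
(26 + O(-3, -6))*q = (26 + 3*(-3 - 1*(-6) - 3*(-3 - 1*(-6)))/(-3))*(-5) = (26 + 3*(-⅓)*(-3 + 6 - 3*(-3 + 6)))*(-5) = (26 + 3*(-⅓)*(-3 + 6 - 3*3))*(-5) = (26 + 3*(-⅓)*(-3 + 6 - 9))*(-5) = (26 + 3*(-⅓)*(-6))*(-5) = (26 + 6)*(-5) = 32*(-5) = -160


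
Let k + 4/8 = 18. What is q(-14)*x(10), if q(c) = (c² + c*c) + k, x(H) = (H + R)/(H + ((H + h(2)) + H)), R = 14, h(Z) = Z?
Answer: 2457/8 ≈ 307.13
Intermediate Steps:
k = 35/2 (k = -½ + 18 = 35/2 ≈ 17.500)
x(H) = (14 + H)/(2 + 3*H) (x(H) = (H + 14)/(H + ((H + 2) + H)) = (14 + H)/(H + ((2 + H) + H)) = (14 + H)/(H + (2 + 2*H)) = (14 + H)/(2 + 3*H))
q(c) = 35/2 + 2*c² (q(c) = (c² + c*c) + 35/2 = (c² + c²) + 35/2 = 2*c² + 35/2 = 35/2 + 2*c²)
q(-14)*x(10) = (35/2 + 2*(-14)²)*((14 + 10)/(2 + 3*10)) = (35/2 + 2*196)*(24/(2 + 30)) = (35/2 + 392)*(24/32) = 819*((1/32)*24)/2 = (819/2)*(¾) = 2457/8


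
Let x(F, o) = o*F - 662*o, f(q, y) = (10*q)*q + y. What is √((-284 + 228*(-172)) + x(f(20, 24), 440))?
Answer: 2*√359945 ≈ 1199.9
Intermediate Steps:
f(q, y) = y + 10*q² (f(q, y) = 10*q² + y = y + 10*q²)
x(F, o) = -662*o + F*o (x(F, o) = F*o - 662*o = -662*o + F*o)
√((-284 + 228*(-172)) + x(f(20, 24), 440)) = √((-284 + 228*(-172)) + 440*(-662 + (24 + 10*20²))) = √((-284 - 39216) + 440*(-662 + (24 + 10*400))) = √(-39500 + 440*(-662 + (24 + 4000))) = √(-39500 + 440*(-662 + 4024)) = √(-39500 + 440*3362) = √(-39500 + 1479280) = √1439780 = 2*√359945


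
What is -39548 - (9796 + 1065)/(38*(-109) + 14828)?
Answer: -422620789/10686 ≈ -39549.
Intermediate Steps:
-39548 - (9796 + 1065)/(38*(-109) + 14828) = -39548 - 10861/(-4142 + 14828) = -39548 - 10861/10686 = -422620789/10686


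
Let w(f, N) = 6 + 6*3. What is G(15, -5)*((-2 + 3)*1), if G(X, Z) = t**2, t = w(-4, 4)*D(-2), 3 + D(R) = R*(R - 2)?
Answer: 14400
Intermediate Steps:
w(f, N) = 24 (w(f, N) = 6 + 18 = 24)
D(R) = -3 + R*(-2 + R) (D(R) = -3 + R*(R - 2) = -3 + R*(-2 + R))
t = 120 (t = 24*(-3 + (-2)**2 - 2*(-2)) = 24*(-3 + 4 + 4) = 24*5 = 120)
G(X, Z) = 14400 (G(X, Z) = 120**2 = 14400)
G(15, -5)*((-2 + 3)*1) = 14400*((-2 + 3)*1) = 14400*(1*1) = 14400*1 = 14400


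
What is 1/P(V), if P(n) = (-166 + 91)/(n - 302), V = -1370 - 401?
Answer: 691/25 ≈ 27.640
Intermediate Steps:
V = -1771
P(n) = -75/(-302 + n)
1/P(V) = 1/(-75/(-302 - 1771)) = 1/(-75/(-2073)) = 1/(-75*(-1/2073)) = 1/(25/691) = 691/25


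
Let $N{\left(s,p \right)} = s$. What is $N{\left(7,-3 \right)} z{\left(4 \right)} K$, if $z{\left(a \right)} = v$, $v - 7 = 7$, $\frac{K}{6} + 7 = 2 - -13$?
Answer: $4704$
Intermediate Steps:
$K = 48$ ($K = -42 + 6 \left(2 - -13\right) = -42 + 6 \left(2 + 13\right) = -42 + 6 \cdot 15 = -42 + 90 = 48$)
$v = 14$ ($v = 7 + 7 = 14$)
$z{\left(a \right)} = 14$
$N{\left(7,-3 \right)} z{\left(4 \right)} K = 7 \cdot 14 \cdot 48 = 98 \cdot 48 = 4704$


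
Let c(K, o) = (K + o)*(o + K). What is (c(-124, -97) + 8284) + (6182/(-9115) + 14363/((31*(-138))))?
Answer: 2227373170909/38993970 ≈ 57121.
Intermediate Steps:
c(K, o) = (K + o)**2 (c(K, o) = (K + o)*(K + o) = (K + o)**2)
(c(-124, -97) + 8284) + (6182/(-9115) + 14363/((31*(-138)))) = ((-124 - 97)**2 + 8284) + (6182/(-9115) + 14363/((31*(-138)))) = ((-221)**2 + 8284) + (6182*(-1/9115) + 14363/(-4278)) = (48841 + 8284) + (-6182/9115 + 14363*(-1/4278)) = 57125 + (-6182/9115 - 14363/4278) = 57125 - 157365341/38993970 = 2227373170909/38993970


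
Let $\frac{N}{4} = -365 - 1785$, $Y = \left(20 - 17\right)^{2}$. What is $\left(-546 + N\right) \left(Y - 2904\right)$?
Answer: $26477670$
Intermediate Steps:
$Y = 9$ ($Y = 3^{2} = 9$)
$N = -8600$ ($N = 4 \left(-365 - 1785\right) = 4 \left(-2150\right) = -8600$)
$\left(-546 + N\right) \left(Y - 2904\right) = \left(-546 - 8600\right) \left(9 - 2904\right) = \left(-9146\right) \left(-2895\right) = 26477670$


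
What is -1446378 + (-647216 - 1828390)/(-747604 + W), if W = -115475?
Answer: -59444571536/41099 ≈ -1.4464e+6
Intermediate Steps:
-1446378 + (-647216 - 1828390)/(-747604 + W) = -1446378 + (-647216 - 1828390)/(-747604 - 115475) = -1446378 - 2475606/(-863079) = -1446378 - 2475606*(-1/863079) = -1446378 + 117886/41099 = -59444571536/41099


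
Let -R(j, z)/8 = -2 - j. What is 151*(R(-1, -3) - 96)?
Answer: -13288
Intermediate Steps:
R(j, z) = 16 + 8*j (R(j, z) = -8*(-2 - j) = 16 + 8*j)
151*(R(-1, -3) - 96) = 151*((16 + 8*(-1)) - 96) = 151*((16 - 8) - 96) = 151*(8 - 96) = 151*(-88) = -13288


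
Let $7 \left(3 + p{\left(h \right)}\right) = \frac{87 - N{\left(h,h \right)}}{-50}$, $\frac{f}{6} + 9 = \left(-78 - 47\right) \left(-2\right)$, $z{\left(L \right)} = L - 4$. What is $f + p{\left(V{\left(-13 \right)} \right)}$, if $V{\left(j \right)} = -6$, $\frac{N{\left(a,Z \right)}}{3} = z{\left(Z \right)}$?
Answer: $\frac{504933}{350} \approx 1442.7$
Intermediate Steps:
$z{\left(L \right)} = -4 + L$
$N{\left(a,Z \right)} = -12 + 3 Z$ ($N{\left(a,Z \right)} = 3 \left(-4 + Z\right) = -12 + 3 Z$)
$f = 1446$ ($f = -54 + 6 \left(-78 - 47\right) \left(-2\right) = -54 + 6 \left(\left(-125\right) \left(-2\right)\right) = -54 + 6 \cdot 250 = -54 + 1500 = 1446$)
$p{\left(h \right)} = - \frac{1149}{350} + \frac{3 h}{350}$ ($p{\left(h \right)} = -3 + \frac{\left(87 - \left(-12 + 3 h\right)\right) \frac{1}{-50}}{7} = -3 + \frac{\left(87 - \left(-12 + 3 h\right)\right) \left(- \frac{1}{50}\right)}{7} = -3 + \frac{\left(99 - 3 h\right) \left(- \frac{1}{50}\right)}{7} = -3 + \frac{- \frac{99}{50} + \frac{3 h}{50}}{7} = -3 + \left(- \frac{99}{350} + \frac{3 h}{350}\right) = - \frac{1149}{350} + \frac{3 h}{350}$)
$f + p{\left(V{\left(-13 \right)} \right)} = 1446 + \left(- \frac{1149}{350} + \frac{3}{350} \left(-6\right)\right) = 1446 - \frac{1167}{350} = \frac{504933}{350}$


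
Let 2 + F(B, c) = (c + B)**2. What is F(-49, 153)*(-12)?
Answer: -129768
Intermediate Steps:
F(B, c) = -2 + (B + c)**2 (F(B, c) = -2 + (c + B)**2 = -2 + (B + c)**2)
F(-49, 153)*(-12) = (-2 + (-49 + 153)**2)*(-12) = (-2 + 104**2)*(-12) = (-2 + 10816)*(-12) = 10814*(-12) = -129768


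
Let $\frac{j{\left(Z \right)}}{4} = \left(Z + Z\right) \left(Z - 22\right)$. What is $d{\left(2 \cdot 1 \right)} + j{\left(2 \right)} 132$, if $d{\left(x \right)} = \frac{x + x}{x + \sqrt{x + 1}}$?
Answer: $-42232 - 4 \sqrt{3} \approx -42239.0$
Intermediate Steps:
$j{\left(Z \right)} = 8 Z \left(-22 + Z\right)$ ($j{\left(Z \right)} = 4 \left(Z + Z\right) \left(Z - 22\right) = 4 \cdot 2 Z \left(-22 + Z\right) = 8 Z \left(-22 + Z\right)$)
$d{\left(x \right)} = \frac{2 x}{x + \sqrt{1 + x}}$
$d{\left(2 \cdot 1 \right)} + j{\left(2 \right)} 132 = \frac{2 \cdot 2 \cdot 1}{2 \cdot 1 + \sqrt{1 + 2 \cdot 1}} + 8 \cdot 2 \left(-22 + 2\right) 132 = 2 \cdot 2 \frac{1}{2 + \sqrt{1 + 2}} + 8 \cdot 2 \left(-20\right) 132 = 2 \cdot 2 \frac{1}{2 + \sqrt{3}} - 42240 = \frac{4}{2 + \sqrt{3}} - 42240 = -42240 + \frac{4}{2 + \sqrt{3}}$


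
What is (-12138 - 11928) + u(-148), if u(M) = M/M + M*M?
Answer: -2161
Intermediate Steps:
u(M) = 1 + M²
(-12138 - 11928) + u(-148) = (-12138 - 11928) + (1 + (-148)²) = -24066 + (1 + 21904) = -24066 + 21905 = -2161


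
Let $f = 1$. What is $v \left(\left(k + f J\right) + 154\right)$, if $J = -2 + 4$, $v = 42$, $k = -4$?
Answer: $6384$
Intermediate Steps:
$J = 2$
$v \left(\left(k + f J\right) + 154\right) = 42 \left(\left(-4 + 1 \cdot 2\right) + 154\right) = 42 \left(\left(-4 + 2\right) + 154\right) = 42 \left(-2 + 154\right) = 42 \cdot 152 = 6384$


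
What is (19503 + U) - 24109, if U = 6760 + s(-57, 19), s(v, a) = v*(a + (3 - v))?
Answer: -2349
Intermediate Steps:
s(v, a) = v*(3 + a - v)
U = 2257 (U = 6760 - 57*(3 + 19 - 1*(-57)) = 6760 - 57*(3 + 19 + 57) = 6760 - 57*79 = 6760 - 4503 = 2257)
(19503 + U) - 24109 = (19503 + 2257) - 24109 = 21760 - 24109 = -2349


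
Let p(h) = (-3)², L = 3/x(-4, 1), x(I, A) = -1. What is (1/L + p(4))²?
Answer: 676/9 ≈ 75.111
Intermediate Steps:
L = -3 (L = 3/(-1) = 3*(-1) = -3)
p(h) = 9
(1/L + p(4))² = (1/(-3) + 9)² = (-⅓ + 9)² = (26/3)² = 676/9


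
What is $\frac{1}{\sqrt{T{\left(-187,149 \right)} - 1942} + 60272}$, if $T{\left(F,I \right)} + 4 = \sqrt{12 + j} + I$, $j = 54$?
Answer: $\frac{1}{60272 + i \sqrt{1797 - \sqrt{66}}} \approx 1.6591 \cdot 10^{-5} - 1.16 \cdot 10^{-8} i$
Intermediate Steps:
$T{\left(F,I \right)} = -4 + I + \sqrt{66}$ ($T{\left(F,I \right)} = -4 + \left(\sqrt{12 + 54} + I\right) = -4 + \left(\sqrt{66} + I\right) = -4 + \left(I + \sqrt{66}\right) = -4 + I + \sqrt{66}$)
$\frac{1}{\sqrt{T{\left(-187,149 \right)} - 1942} + 60272} = \frac{1}{\sqrt{\left(-4 + 149 + \sqrt{66}\right) - 1942} + 60272} = \frac{1}{\sqrt{\left(145 + \sqrt{66}\right) - 1942} + 60272} = \frac{1}{\sqrt{-1797 + \sqrt{66}} + 60272} = \frac{1}{60272 + \sqrt{-1797 + \sqrt{66}}}$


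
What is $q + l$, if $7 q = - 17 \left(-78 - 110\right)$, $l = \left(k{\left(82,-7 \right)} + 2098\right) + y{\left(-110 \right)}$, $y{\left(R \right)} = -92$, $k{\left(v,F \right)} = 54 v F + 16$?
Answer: $- \frac{199622}{7} \approx -28517.0$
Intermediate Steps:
$k{\left(v,F \right)} = 16 + 54 F v$ ($k{\left(v,F \right)} = 54 F v + 16 = 16 + 54 F v$)
$l = -28974$ ($l = \left(\left(16 + 54 \left(-7\right) 82\right) + 2098\right) - 92 = \left(\left(16 - 30996\right) + 2098\right) - 92 = \left(-30980 + 2098\right) - 92 = -28882 - 92 = -28974$)
$q = \frac{3196}{7}$ ($q = \frac{\left(-17\right) \left(-78 - 110\right)}{7} = \frac{\left(-17\right) \left(-188\right)}{7} = \frac{1}{7} \cdot 3196 = \frac{3196}{7} \approx 456.57$)
$q + l = \frac{3196}{7} - 28974 = - \frac{199622}{7}$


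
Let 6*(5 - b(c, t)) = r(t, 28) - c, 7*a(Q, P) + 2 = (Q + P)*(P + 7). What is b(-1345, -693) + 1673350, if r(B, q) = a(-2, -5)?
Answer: 23423837/14 ≈ 1.6731e+6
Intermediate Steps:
a(Q, P) = -2/7 + (7 + P)*(P + Q)/7 (a(Q, P) = -2/7 + ((Q + P)*(P + 7))/7 = -2/7 + ((P + Q)*(7 + P))/7 = -2/7 + ((7 + P)*(P + Q))/7 = -2/7 + (7 + P)*(P + Q)/7)
r(B, q) = -16/7 (r(B, q) = -2/7 - 5 - 2 + (⅐)*(-5)² + (⅐)*(-5)*(-2) = -2/7 - 5 - 2 + (⅐)*25 + 10/7 = -2/7 - 5 - 2 + 25/7 + 10/7 = -16/7)
b(c, t) = 113/21 + c/6 (b(c, t) = 5 - (-16/7 - c)/6 = 5 + (8/21 + c/6) = 113/21 + c/6)
b(-1345, -693) + 1673350 = (113/21 + (⅙)*(-1345)) + 1673350 = (113/21 - 1345/6) + 1673350 = -3063/14 + 1673350 = 23423837/14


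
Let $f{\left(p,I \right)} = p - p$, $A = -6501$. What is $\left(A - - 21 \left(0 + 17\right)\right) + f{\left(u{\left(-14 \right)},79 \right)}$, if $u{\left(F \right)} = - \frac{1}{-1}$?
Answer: $-6144$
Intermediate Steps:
$u{\left(F \right)} = 1$ ($u{\left(F \right)} = \left(-1\right) \left(-1\right) = 1$)
$f{\left(p,I \right)} = 0$
$\left(A - - 21 \left(0 + 17\right)\right) + f{\left(u{\left(-14 \right)},79 \right)} = \left(-6501 - - 21 \left(0 + 17\right)\right) + 0 = \left(-6501 - \left(-21\right) 17\right) + 0 = \left(-6501 - -357\right) + 0 = \left(-6501 + 357\right) + 0 = -6144 + 0 = -6144$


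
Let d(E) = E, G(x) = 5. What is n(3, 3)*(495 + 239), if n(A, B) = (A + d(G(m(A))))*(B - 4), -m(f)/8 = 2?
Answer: -5872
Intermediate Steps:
m(f) = -16 (m(f) = -8*2 = -16)
n(A, B) = (-4 + B)*(5 + A) (n(A, B) = (A + 5)*(B - 4) = (5 + A)*(-4 + B) = (-4 + B)*(5 + A))
n(3, 3)*(495 + 239) = (-20 - 4*3 + 5*3 + 3*3)*(495 + 239) = (-20 - 12 + 15 + 9)*734 = -8*734 = -5872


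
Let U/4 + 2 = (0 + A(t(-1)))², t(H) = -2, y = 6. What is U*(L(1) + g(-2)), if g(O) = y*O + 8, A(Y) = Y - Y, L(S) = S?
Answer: 24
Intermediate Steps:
A(Y) = 0
U = -8 (U = -8 + 4*(0 + 0)² = -8 + 4*0² = -8 + 4*0 = -8 + 0 = -8)
g(O) = 8 + 6*O (g(O) = 6*O + 8 = 8 + 6*O)
U*(L(1) + g(-2)) = -8*(1 + (8 + 6*(-2))) = -8*(1 + (8 - 12)) = -8*(1 - 4) = -8*(-3) = 24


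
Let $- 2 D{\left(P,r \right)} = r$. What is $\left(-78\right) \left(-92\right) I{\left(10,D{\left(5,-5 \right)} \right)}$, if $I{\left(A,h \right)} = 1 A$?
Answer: $71760$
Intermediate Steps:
$D{\left(P,r \right)} = - \frac{r}{2}$
$I{\left(A,h \right)} = A$
$\left(-78\right) \left(-92\right) I{\left(10,D{\left(5,-5 \right)} \right)} = \left(-78\right) \left(-92\right) 10 = 7176 \cdot 10 = 71760$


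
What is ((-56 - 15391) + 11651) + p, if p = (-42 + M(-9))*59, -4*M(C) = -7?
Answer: -24683/4 ≈ -6170.8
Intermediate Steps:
M(C) = 7/4 (M(C) = -¼*(-7) = 7/4)
p = -9499/4 (p = (-42 + 7/4)*59 = -161/4*59 = -9499/4 ≈ -2374.8)
((-56 - 15391) + 11651) + p = ((-56 - 15391) + 11651) - 9499/4 = (-15447 + 11651) - 9499/4 = -3796 - 9499/4 = -24683/4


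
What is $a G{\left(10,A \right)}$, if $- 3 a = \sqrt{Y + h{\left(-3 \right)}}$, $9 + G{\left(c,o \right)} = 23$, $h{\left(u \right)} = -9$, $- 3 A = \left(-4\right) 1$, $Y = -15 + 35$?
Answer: $- \frac{14 \sqrt{11}}{3} \approx -15.478$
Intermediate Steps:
$Y = 20$
$A = \frac{4}{3}$ ($A = - \frac{\left(-4\right) 1}{3} = \left(- \frac{1}{3}\right) \left(-4\right) = \frac{4}{3} \approx 1.3333$)
$G{\left(c,o \right)} = 14$ ($G{\left(c,o \right)} = -9 + 23 = 14$)
$a = - \frac{\sqrt{11}}{3}$ ($a = - \frac{\sqrt{20 - 9}}{3} = - \frac{\sqrt{11}}{3} \approx -1.1055$)
$a G{\left(10,A \right)} = - \frac{\sqrt{11}}{3} \cdot 14 = - \frac{14 \sqrt{11}}{3}$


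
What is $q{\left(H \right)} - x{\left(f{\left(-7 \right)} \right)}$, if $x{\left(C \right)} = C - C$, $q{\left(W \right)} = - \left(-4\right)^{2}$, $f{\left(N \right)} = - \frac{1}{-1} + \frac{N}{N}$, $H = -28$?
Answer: $-16$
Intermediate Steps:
$f{\left(N \right)} = 2$ ($f{\left(N \right)} = \left(-1\right) \left(-1\right) + 1 = 1 + 1 = 2$)
$q{\left(W \right)} = -16$ ($q{\left(W \right)} = \left(-1\right) 16 = -16$)
$x{\left(C \right)} = 0$
$q{\left(H \right)} - x{\left(f{\left(-7 \right)} \right)} = -16 - 0 = -16 + 0 = -16$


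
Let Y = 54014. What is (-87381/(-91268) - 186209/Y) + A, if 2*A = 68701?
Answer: 84663546865199/2464874876 ≈ 34348.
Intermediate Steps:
A = 68701/2 (A = (½)*68701 = 68701/2 ≈ 34351.)
(-87381/(-91268) - 186209/Y) + A = (-87381/(-91268) - 186209/54014) + 68701/2 = (-87381*(-1/91268) - 186209*1/54014) + 68701/2 = (87381/91268 - 186209/54014) + 68701/2 = -6137562839/2464874876 + 68701/2 = 84663546865199/2464874876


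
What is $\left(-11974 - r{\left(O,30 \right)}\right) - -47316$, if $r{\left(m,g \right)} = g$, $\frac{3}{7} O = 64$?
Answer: $35312$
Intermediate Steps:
$O = \frac{448}{3}$ ($O = \frac{7}{3} \cdot 64 = \frac{448}{3} \approx 149.33$)
$\left(-11974 - r{\left(O,30 \right)}\right) - -47316 = \left(-11974 - 30\right) - -47316 = \left(-11974 - 30\right) + 47316 = -12004 + 47316 = 35312$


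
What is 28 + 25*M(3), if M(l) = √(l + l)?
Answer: 28 + 25*√6 ≈ 89.237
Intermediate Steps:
M(l) = √2*√l (M(l) = √(2*l) = √2*√l)
28 + 25*M(3) = 28 + 25*(√2*√3) = 28 + 25*√6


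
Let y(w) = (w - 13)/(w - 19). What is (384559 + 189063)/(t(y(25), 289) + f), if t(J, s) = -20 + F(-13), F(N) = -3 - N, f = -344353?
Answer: -573622/344363 ≈ -1.6657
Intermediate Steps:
y(w) = (-13 + w)/(-19 + w)
t(J, s) = -10 (t(J, s) = -20 + (-3 - 1*(-13)) = -20 + (-3 + 13) = -20 + 10 = -10)
(384559 + 189063)/(t(y(25), 289) + f) = (384559 + 189063)/(-10 - 344353) = 573622/(-344363) = 573622*(-1/344363) = -573622/344363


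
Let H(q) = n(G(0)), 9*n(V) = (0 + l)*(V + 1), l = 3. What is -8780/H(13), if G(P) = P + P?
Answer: -26340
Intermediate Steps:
G(P) = 2*P
n(V) = ⅓ + V/3 (n(V) = ((0 + 3)*(V + 1))/9 = (3*(1 + V))/9 = (3 + 3*V)/9 = ⅓ + V/3)
H(q) = ⅓ (H(q) = ⅓ + (2*0)/3 = ⅓ + (⅓)*0 = ⅓ + 0 = ⅓)
-8780/H(13) = -8780/⅓ = -8780*3 = -26340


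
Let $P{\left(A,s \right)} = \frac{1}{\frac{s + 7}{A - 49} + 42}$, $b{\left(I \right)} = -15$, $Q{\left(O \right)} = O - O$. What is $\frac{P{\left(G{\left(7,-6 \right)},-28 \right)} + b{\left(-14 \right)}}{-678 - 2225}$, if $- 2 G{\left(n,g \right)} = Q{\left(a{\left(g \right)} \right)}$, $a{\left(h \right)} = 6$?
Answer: $\frac{4448}{862191} \approx 0.0051589$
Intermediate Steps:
$Q{\left(O \right)} = 0$
$G{\left(n,g \right)} = 0$ ($G{\left(n,g \right)} = \left(- \frac{1}{2}\right) 0 = 0$)
$P{\left(A,s \right)} = \frac{1}{42 + \frac{7 + s}{-49 + A}}$ ($P{\left(A,s \right)} = \frac{1}{\frac{7 + s}{-49 + A} + 42} = \frac{1}{42 + \frac{7 + s}{-49 + A}}$)
$\frac{P{\left(G{\left(7,-6 \right)},-28 \right)} + b{\left(-14 \right)}}{-678 - 2225} = \frac{\frac{-49 + 0}{-2051 - 28 + 42 \cdot 0} - 15}{-678 - 2225} = \frac{\frac{1}{-2051 - 28 + 0} \left(-49\right) - 15}{-2903} = \left(\frac{1}{-2079} \left(-49\right) - 15\right) \left(- \frac{1}{2903}\right) = \left(\left(- \frac{1}{2079}\right) \left(-49\right) - 15\right) \left(- \frac{1}{2903}\right) = \left(\frac{7}{297} - 15\right) \left(- \frac{1}{2903}\right) = \left(- \frac{4448}{297}\right) \left(- \frac{1}{2903}\right) = \frac{4448}{862191}$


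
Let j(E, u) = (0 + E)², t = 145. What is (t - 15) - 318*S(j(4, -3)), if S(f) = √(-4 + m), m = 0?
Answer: 130 - 636*I ≈ 130.0 - 636.0*I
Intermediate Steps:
j(E, u) = E²
S(f) = 2*I (S(f) = √(-4 + 0) = √(-4) = 2*I)
(t - 15) - 318*S(j(4, -3)) = (145 - 15) - 636*I = 130 - 636*I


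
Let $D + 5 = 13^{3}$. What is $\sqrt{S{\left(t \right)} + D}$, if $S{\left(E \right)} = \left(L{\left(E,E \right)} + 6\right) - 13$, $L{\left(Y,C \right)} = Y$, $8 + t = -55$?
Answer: $\sqrt{2122} \approx 46.065$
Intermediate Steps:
$t = -63$ ($t = -8 - 55 = -63$)
$S{\left(E \right)} = -7 + E$ ($S{\left(E \right)} = \left(E + 6\right) - 13 = \left(6 + E\right) - 13 = -7 + E$)
$D = 2192$ ($D = -5 + 13^{3} = -5 + 2197 = 2192$)
$\sqrt{S{\left(t \right)} + D} = \sqrt{\left(-7 - 63\right) + 2192} = \sqrt{-70 + 2192} = \sqrt{2122}$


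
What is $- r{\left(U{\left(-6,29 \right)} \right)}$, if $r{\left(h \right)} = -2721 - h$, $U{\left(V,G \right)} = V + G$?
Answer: $2744$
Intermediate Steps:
$U{\left(V,G \right)} = G + V$
$- r{\left(U{\left(-6,29 \right)} \right)} = - (-2721 - \left(29 - 6\right)) = - (-2721 - 23) = \left(-1\right) \left(-2744\right) = 2744$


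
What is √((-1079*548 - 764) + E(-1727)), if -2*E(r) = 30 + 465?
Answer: 3*I*√263246/2 ≈ 769.61*I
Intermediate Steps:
E(r) = -495/2 (E(r) = -(30 + 465)/2 = -½*495 = -495/2)
√((-1079*548 - 764) + E(-1727)) = √((-1079*548 - 764) - 495/2) = √((-591292 - 764) - 495/2) = √(-592056 - 495/2) = √(-1184607/2) = 3*I*√263246/2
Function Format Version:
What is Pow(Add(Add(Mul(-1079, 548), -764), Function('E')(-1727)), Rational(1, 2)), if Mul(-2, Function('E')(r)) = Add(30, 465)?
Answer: Mul(Rational(3, 2), I, Pow(263246, Rational(1, 2))) ≈ Mul(769.61, I)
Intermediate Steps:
Function('E')(r) = Rational(-495, 2) (Function('E')(r) = Mul(Rational(-1, 2), Add(30, 465)) = Mul(Rational(-1, 2), 495) = Rational(-495, 2))
Pow(Add(Add(Mul(-1079, 548), -764), Function('E')(-1727)), Rational(1, 2)) = Pow(Add(Add(Mul(-1079, 548), -764), Rational(-495, 2)), Rational(1, 2)) = Pow(Add(Add(-591292, -764), Rational(-495, 2)), Rational(1, 2)) = Pow(Add(-592056, Rational(-495, 2)), Rational(1, 2)) = Pow(Rational(-1184607, 2), Rational(1, 2)) = Mul(Rational(3, 2), I, Pow(263246, Rational(1, 2)))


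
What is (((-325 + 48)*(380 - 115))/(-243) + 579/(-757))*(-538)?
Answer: -29819665744/183951 ≈ -1.6211e+5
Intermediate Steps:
(((-325 + 48)*(380 - 115))/(-243) + 579/(-757))*(-538) = (-277*265*(-1/243) + 579*(-1/757))*(-538) = (-73405*(-1/243) - 579/757)*(-538) = (73405/243 - 579/757)*(-538) = (55426888/183951)*(-538) = -29819665744/183951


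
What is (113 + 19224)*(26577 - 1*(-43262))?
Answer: 1350476743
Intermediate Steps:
(113 + 19224)*(26577 - 1*(-43262)) = 19337*(26577 + 43262) = 19337*69839 = 1350476743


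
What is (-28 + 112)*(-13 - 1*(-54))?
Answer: 3444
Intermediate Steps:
(-28 + 112)*(-13 - 1*(-54)) = 84*(-13 + 54) = 84*41 = 3444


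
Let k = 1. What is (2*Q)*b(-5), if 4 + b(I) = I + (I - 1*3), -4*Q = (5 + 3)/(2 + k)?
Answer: 68/3 ≈ 22.667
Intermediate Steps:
Q = -⅔ (Q = -(5 + 3)/(4*(2 + 1)) = -2/3 = -¼*8/3 = -⅔ ≈ -0.66667)
b(I) = -7 + 2*I (b(I) = -4 + (I + (I - 1*3)) = -4 + (I + (I - 3)) = -4 + (I + (-3 + I)) = -4 + (-3 + 2*I) = -7 + 2*I)
(2*Q)*b(-5) = (2*(-⅔))*(-7 + 2*(-5)) = -4*(-7 - 10)/3 = -4/3*(-17) = 68/3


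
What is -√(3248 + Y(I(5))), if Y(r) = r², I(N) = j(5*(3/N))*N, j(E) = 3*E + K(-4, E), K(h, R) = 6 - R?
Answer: -8*√107 ≈ -82.753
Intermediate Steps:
j(E) = 6 + 2*E (j(E) = 3*E + (6 - E) = 6 + 2*E)
I(N) = N*(6 + 30/N) (I(N) = (6 + 2*(5*(3/N)))*N = (6 + 2*(15/N))*N = (6 + 30/N)*N = N*(6 + 30/N))
-√(3248 + Y(I(5))) = -√(3248 + (30 + 6*5)²) = -√(3248 + (30 + 30)²) = -√(3248 + 60²) = -√(3248 + 3600) = -√6848 = -8*√107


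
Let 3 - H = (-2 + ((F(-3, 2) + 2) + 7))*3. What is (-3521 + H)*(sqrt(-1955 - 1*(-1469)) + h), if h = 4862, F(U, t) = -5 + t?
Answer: -17162860 - 31770*I*sqrt(6) ≈ -1.7163e+7 - 77820.0*I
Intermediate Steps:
H = -9 (H = 3 - (-2 + (((-5 + 2) + 2) + 7))*3 = 3 - (-2 + ((-3 + 2) + 7))*3 = 3 - (-2 + (-1 + 7))*3 = 3 - (-2 + 6)*3 = 3 - 4*3 = 3 - 1*12 = 3 - 12 = -9)
(-3521 + H)*(sqrt(-1955 - 1*(-1469)) + h) = (-3521 - 9)*(sqrt(-1955 - 1*(-1469)) + 4862) = -3530*(sqrt(-1955 + 1469) + 4862) = -3530*(sqrt(-486) + 4862) = -3530*(9*I*sqrt(6) + 4862) = -3530*(4862 + 9*I*sqrt(6)) = -17162860 - 31770*I*sqrt(6)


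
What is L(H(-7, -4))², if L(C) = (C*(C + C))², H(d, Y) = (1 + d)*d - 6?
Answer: 45137758519296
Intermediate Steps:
H(d, Y) = -6 + d*(1 + d) (H(d, Y) = d*(1 + d) - 6 = -6 + d*(1 + d))
L(C) = 4*C⁴ (L(C) = (C*(2*C))² = (2*C²)² = 4*C⁴)
L(H(-7, -4))² = (4*(-6 - 7 + (-7)²)⁴)² = (4*(-6 - 7 + 49)⁴)² = (4*36⁴)² = (4*1679616)² = 6718464² = 45137758519296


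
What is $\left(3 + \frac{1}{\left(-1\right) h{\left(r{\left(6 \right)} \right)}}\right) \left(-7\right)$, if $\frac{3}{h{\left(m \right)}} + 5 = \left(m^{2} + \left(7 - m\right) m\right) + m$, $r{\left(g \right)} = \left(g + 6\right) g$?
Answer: $\frac{3934}{3} \approx 1311.3$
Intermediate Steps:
$r{\left(g \right)} = g \left(6 + g\right)$ ($r{\left(g \right)} = \left(6 + g\right) g = g \left(6 + g\right)$)
$h{\left(m \right)} = \frac{3}{-5 + m + m^{2} + m \left(7 - m\right)}$ ($h{\left(m \right)} = \frac{3}{-5 + \left(\left(m^{2} + \left(7 - m\right) m\right) + m\right)} = \frac{3}{-5 + \left(\left(m^{2} + m \left(7 - m\right)\right) + m\right)} = \frac{3}{-5 + \left(m + m^{2} + m \left(7 - m\right)\right)} = \frac{3}{-5 + m + m^{2} + m \left(7 - m\right)}$)
$\left(3 + \frac{1}{\left(-1\right) h{\left(r{\left(6 \right)} \right)}}\right) \left(-7\right) = \left(3 + \frac{1}{\left(-1\right) \frac{3}{-5 + 8 \cdot 6 \left(6 + 6\right)}}\right) \left(-7\right) = \left(3 + \frac{1}{\left(-1\right) \frac{3}{-5 + 8 \cdot 6 \cdot 12}}\right) \left(-7\right) = \left(3 + \frac{1}{\left(-1\right) \frac{3}{-5 + 8 \cdot 72}}\right) \left(-7\right) = \left(3 + \frac{1}{\left(-1\right) \frac{3}{-5 + 576}}\right) \left(-7\right) = \left(3 + \frac{1}{\left(-1\right) \frac{3}{571}}\right) \left(-7\right) = \left(3 + \frac{1}{- \frac{3}{571}}\right) \left(-7\right) = \left(3 - \frac{571}{3}\right) \left(-7\right) = \left(- \frac{562}{3}\right) \left(-7\right) = \frac{3934}{3}$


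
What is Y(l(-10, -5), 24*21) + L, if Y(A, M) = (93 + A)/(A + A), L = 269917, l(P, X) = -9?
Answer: 809737/3 ≈ 2.6991e+5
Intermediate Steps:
Y(A, M) = (93 + A)/(2*A) (Y(A, M) = (93 + A)/((2*A)) = (93 + A)*(1/(2*A)) = (93 + A)/(2*A))
Y(l(-10, -5), 24*21) + L = (½)*(93 - 9)/(-9) + 269917 = (½)*(-⅑)*84 + 269917 = -14/3 + 269917 = 809737/3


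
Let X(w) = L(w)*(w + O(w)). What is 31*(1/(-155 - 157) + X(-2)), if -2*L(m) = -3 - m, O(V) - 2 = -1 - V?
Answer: 4805/312 ≈ 15.401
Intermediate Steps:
O(V) = 1 - V (O(V) = 2 + (-1 - V) = 1 - V)
L(m) = 3/2 + m/2 (L(m) = -(-3 - m)/2 = 3/2 + m/2)
X(w) = 3/2 + w/2 (X(w) = (3/2 + w/2)*(w + (1 - w)) = (3/2 + w/2)*1 = 3/2 + w/2)
31*(1/(-155 - 157) + X(-2)) = 31*(1/(-155 - 157) + (3/2 + (1/2)*(-2))) = 31*(1/(-312) + (3/2 - 1)) = 31*(-1/312 + 1/2) = 31*(155/312) = 4805/312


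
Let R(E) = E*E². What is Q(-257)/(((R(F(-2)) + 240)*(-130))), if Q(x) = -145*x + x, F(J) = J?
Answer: -2313/1885 ≈ -1.2271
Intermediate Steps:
R(E) = E³
Q(x) = -144*x
Q(-257)/(((R(F(-2)) + 240)*(-130))) = (-144*(-257))/((((-2)³ + 240)*(-130))) = 37008/(((-8 + 240)*(-130))) = 37008/((232*(-130))) = 37008/(-30160) = 37008*(-1/30160) = -2313/1885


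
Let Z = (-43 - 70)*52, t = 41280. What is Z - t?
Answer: -47156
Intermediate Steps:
Z = -5876 (Z = -113*52 = -5876)
Z - t = -5876 - 1*41280 = -5876 - 41280 = -47156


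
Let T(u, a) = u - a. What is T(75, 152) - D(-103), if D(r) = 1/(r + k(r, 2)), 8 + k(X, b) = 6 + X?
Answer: -16015/208 ≈ -76.995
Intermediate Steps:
k(X, b) = -2 + X (k(X, b) = -8 + (6 + X) = -2 + X)
D(r) = 1/(-2 + 2*r) (D(r) = 1/(r + (-2 + r)) = 1/(-2 + 2*r))
T(75, 152) - D(-103) = (75 - 1*152) - 1/(2*(-1 - 103)) = (75 - 152) - 1/(2*(-104)) = -77 - (-1)/(2*104) = -77 - 1*(-1/208) = -77 + 1/208 = -16015/208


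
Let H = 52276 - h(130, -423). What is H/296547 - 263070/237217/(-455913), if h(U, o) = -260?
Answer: 210439367232598/1187838933394081 ≈ 0.17716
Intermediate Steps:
H = 52536 (H = 52276 - 1*(-260) = 52276 + 260 = 52536)
H/296547 - 263070/237217/(-455913) = 52536/296547 - 263070/237217/(-455913) = 52536*(1/296547) - 263070*1/237217*(-1/455913) = 17512/98849 - 263070/237217*(-1/455913) = 17512/98849 + 29230/12016701569 = 210439367232598/1187838933394081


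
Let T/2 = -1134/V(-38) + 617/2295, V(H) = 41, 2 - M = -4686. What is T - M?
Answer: -446271826/94095 ≈ -4742.8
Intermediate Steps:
M = 4688 (M = 2 - 1*(-4686) = 2 + 4686 = 4688)
T = -5154466/94095 (T = 2*(-1134/41 + 617/2295) = 2*(-2577233/94095) = -5154466/94095 ≈ -54.779)
T - M = -5154466/94095 - 1*4688 = -5154466/94095 - 4688 = -446271826/94095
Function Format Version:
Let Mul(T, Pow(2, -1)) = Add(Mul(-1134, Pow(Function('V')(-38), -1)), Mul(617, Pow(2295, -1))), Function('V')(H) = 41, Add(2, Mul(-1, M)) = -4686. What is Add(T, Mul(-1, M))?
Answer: Rational(-446271826, 94095) ≈ -4742.8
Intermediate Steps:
M = 4688 (M = Add(2, Mul(-1, -4686)) = Add(2, 4686) = 4688)
T = Rational(-5154466, 94095) (T = Mul(2, Add(Mul(-1134, Pow(41, -1)), Mul(617, Pow(2295, -1)))) = Mul(2, Add(Mul(-1134, Rational(1, 41)), Mul(617, Rational(1, 2295)))) = Mul(2, Add(Rational(-1134, 41), Rational(617, 2295))) = Mul(2, Rational(-2577233, 94095)) = Rational(-5154466, 94095) ≈ -54.779)
Add(T, Mul(-1, M)) = Add(Rational(-5154466, 94095), Mul(-1, 4688)) = Add(Rational(-5154466, 94095), -4688) = Rational(-446271826, 94095)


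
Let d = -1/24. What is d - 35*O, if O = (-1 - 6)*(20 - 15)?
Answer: 29399/24 ≈ 1225.0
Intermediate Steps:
O = -35 (O = -7*5 = -35)
d = -1/24 (d = -1*1/24 = -1/24 ≈ -0.041667)
d - 35*O = -1/24 - 35*(-35) = -1/24 + 1225 = 29399/24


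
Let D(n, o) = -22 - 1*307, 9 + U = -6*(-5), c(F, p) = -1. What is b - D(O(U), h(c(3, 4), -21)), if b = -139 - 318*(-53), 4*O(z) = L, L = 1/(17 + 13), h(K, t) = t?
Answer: 17044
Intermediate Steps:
U = 21 (U = -9 - 6*(-5) = -9 + 30 = 21)
L = 1/30 ≈ 0.033333
O(z) = 1/120 (O(z) = (¼)*(1/30) = 1/120)
D(n, o) = -329 (D(n, o) = -22 - 307 = -329)
b = 16715 (b = -139 + 16854 = 16715)
b - D(O(U), h(c(3, 4), -21)) = 16715 - 1*(-329) = 16715 + 329 = 17044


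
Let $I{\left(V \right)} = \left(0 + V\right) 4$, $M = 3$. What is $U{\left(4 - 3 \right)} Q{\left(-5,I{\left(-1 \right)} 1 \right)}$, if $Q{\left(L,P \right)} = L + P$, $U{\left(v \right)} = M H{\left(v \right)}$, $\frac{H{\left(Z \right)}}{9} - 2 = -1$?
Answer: $-243$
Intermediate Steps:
$H{\left(Z \right)} = 9$ ($H{\left(Z \right)} = 18 + 9 \left(-1\right) = 18 - 9 = 9$)
$I{\left(V \right)} = 4 V$ ($I{\left(V \right)} = V 4 = 4 V$)
$U{\left(v \right)} = 27$ ($U{\left(v \right)} = 3 \cdot 9 = 27$)
$U{\left(4 - 3 \right)} Q{\left(-5,I{\left(-1 \right)} 1 \right)} = 27 \left(-5 + 4 \left(-1\right) 1\right) = 27 \left(-5 - 4\right) = 27 \left(-9\right) = -243$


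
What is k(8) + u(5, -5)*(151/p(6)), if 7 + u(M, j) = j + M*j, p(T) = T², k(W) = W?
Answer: -5299/36 ≈ -147.19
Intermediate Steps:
u(M, j) = -7 + j + M*j (u(M, j) = -7 + (j + M*j) = -7 + j + M*j)
k(8) + u(5, -5)*(151/p(6)) = 8 + (-7 - 5 + 5*(-5))*(151/(6²)) = 8 + (-7 - 5 - 25)*(151/36) = 8 - 5587/36 = -5299/36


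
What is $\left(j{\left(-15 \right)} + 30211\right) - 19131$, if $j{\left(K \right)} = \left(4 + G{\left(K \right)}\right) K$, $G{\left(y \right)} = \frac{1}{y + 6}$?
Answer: $\frac{33065}{3} \approx 11022.0$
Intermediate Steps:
$G{\left(y \right)} = \frac{1}{6 + y}$
$j{\left(K \right)} = K \left(4 + \frac{1}{6 + K}\right)$ ($j{\left(K \right)} = \left(4 + \frac{1}{6 + K}\right) K = K \left(4 + \frac{1}{6 + K}\right)$)
$\left(j{\left(-15 \right)} + 30211\right) - 19131 = \left(- \frac{15 \left(25 + 4 \left(-15\right)\right)}{6 - 15} + 30211\right) - 19131 = \left(- \frac{15 \left(25 - 60\right)}{-9} + 30211\right) - 19131 = \left(\left(-15\right) \left(- \frac{1}{9}\right) \left(-35\right) + 30211\right) - 19131 = \left(- \frac{175}{3} + 30211\right) - 19131 = \frac{90458}{3} - 19131 = \frac{33065}{3}$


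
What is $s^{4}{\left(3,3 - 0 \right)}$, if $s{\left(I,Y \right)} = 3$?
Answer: $81$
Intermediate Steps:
$s^{4}{\left(3,3 - 0 \right)} = 3^{4} = 81$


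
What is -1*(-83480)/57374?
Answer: 41740/28687 ≈ 1.4550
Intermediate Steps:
-1*(-83480)/57374 = 83480*(1/57374) = 41740/28687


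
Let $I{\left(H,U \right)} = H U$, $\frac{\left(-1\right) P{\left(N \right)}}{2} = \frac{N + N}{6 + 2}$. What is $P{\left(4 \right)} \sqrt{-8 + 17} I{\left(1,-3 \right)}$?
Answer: $18$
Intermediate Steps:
$P{\left(N \right)} = - \frac{N}{2}$ ($P{\left(N \right)} = - 2 \frac{N + N}{6 + 2} = - 2 \frac{2 N}{8} = - 2 \cdot 2 N \frac{1}{8} = - 2 \frac{N}{4} = - \frac{N}{2}$)
$P{\left(4 \right)} \sqrt{-8 + 17} I{\left(1,-3 \right)} = \left(- \frac{1}{2}\right) 4 \sqrt{-8 + 17} \cdot 1 \left(-3\right) = - 2 \sqrt{9} \left(-3\right) = \left(-2\right) 3 \left(-3\right) = \left(-6\right) \left(-3\right) = 18$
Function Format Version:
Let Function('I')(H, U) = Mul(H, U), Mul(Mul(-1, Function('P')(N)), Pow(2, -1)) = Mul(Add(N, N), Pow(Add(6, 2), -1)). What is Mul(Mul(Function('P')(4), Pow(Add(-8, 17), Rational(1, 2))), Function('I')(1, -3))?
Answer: 18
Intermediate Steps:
Function('P')(N) = Mul(Rational(-1, 2), N) (Function('P')(N) = Mul(-2, Mul(Add(N, N), Pow(Add(6, 2), -1))) = Mul(-2, Mul(Mul(2, N), Pow(8, -1))) = Mul(-2, Mul(Mul(2, N), Rational(1, 8))) = Mul(-2, Mul(Rational(1, 4), N)) = Mul(Rational(-1, 2), N))
Mul(Mul(Function('P')(4), Pow(Add(-8, 17), Rational(1, 2))), Function('I')(1, -3)) = Mul(Mul(Mul(Rational(-1, 2), 4), Pow(Add(-8, 17), Rational(1, 2))), Mul(1, -3)) = Mul(Mul(-2, Pow(9, Rational(1, 2))), -3) = Mul(Mul(-2, 3), -3) = Mul(-6, -3) = 18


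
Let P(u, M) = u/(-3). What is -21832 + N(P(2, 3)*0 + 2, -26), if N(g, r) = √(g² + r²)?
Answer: -21832 + 2*√170 ≈ -21806.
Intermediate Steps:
P(u, M) = -u/3 (P(u, M) = u*(-⅓) = -u/3)
-21832 + N(P(2, 3)*0 + 2, -26) = -21832 + √((-⅓*2*0 + 2)² + (-26)²) = -21832 + √((-⅔*0 + 2)² + 676) = -21832 + √((0 + 2)² + 676) = -21832 + √(2² + 676) = -21832 + √(4 + 676) = -21832 + √680 = -21832 + 2*√170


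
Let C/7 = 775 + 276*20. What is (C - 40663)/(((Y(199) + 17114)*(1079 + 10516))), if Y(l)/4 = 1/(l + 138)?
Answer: 63693/3715181005 ≈ 1.7144e-5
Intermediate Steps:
Y(l) = 4/(138 + l) (Y(l) = 4/(l + 138) = 4/(138 + l))
C = 44065 (C = 7*(775 + 276*20) = 7*(775 + 5520) = 7*6295 = 44065)
(C - 40663)/(((Y(199) + 17114)*(1079 + 10516))) = (44065 - 40663)/(((4/(138 + 199) + 17114)*(1079 + 10516))) = 3402/(((4/337 + 17114)*11595)) = 3402/(((5767422/337)*11595)) = 3402/(66873258090/337) = 3402*(337/66873258090) = 63693/3715181005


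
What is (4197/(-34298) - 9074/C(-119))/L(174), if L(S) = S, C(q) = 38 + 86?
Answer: -19483780/46250853 ≈ -0.42126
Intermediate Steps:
C(q) = 124
(4197/(-34298) - 9074/C(-119))/L(174) = (4197/(-34298) - 9074/124)/174 = (4197*(-1/34298) - 9074*1/124)*(1/174) = (-4197/34298 - 4537/62)*(1/174) = -38967560/531619*1/174 = -19483780/46250853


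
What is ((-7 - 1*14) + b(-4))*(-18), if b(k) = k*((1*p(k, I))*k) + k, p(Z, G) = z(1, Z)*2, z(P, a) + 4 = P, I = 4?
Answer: 2178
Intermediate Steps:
z(P, a) = -4 + P
p(Z, G) = -6 (p(Z, G) = (-4 + 1)*2 = -3*2 = -6)
b(k) = k - 6*k² (b(k) = k*((1*(-6))*k) + k = k*(-6*k) + k = -6*k² + k = k - 6*k²)
((-7 - 1*14) + b(-4))*(-18) = ((-7 - 1*14) - 4*(1 - 6*(-4)))*(-18) = ((-7 - 14) - 4*(1 + 24))*(-18) = (-21 - 4*25)*(-18) = (-21 - 100)*(-18) = -121*(-18) = 2178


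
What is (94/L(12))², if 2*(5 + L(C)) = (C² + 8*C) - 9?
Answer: 35344/48841 ≈ 0.72365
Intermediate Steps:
L(C) = -19/2 + C²/2 + 4*C (L(C) = -5 + ((C² + 8*C) - 9)/2 = -5 + (-9 + C² + 8*C)/2 = -5 + (-9/2 + C²/2 + 4*C) = -19/2 + C²/2 + 4*C)
(94/L(12))² = (94/(-19/2 + (½)*12² + 4*12))² = (94/(-19/2 + (½)*144 + 48))² = (94/(-19/2 + 72 + 48))² = (94/(221/2))² = (94*(2/221))² = (188/221)² = 35344/48841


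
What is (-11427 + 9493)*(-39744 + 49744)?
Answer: -19340000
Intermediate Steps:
(-11427 + 9493)*(-39744 + 49744) = -1934*10000 = -19340000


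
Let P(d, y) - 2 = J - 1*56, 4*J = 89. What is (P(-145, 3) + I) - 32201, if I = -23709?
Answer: -223767/4 ≈ -55942.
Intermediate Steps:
J = 89/4 (J = (¼)*89 = 89/4 ≈ 22.250)
P(d, y) = -127/4 (P(d, y) = 2 + (89/4 - 1*56) = 2 + (89/4 - 56) = 2 - 135/4 = -127/4)
(P(-145, 3) + I) - 32201 = (-127/4 - 23709) - 32201 = -94963/4 - 32201 = -223767/4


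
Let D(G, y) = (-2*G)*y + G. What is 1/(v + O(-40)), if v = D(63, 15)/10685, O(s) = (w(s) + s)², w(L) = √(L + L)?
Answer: 10685*I/(3419200*√5 + 16239373*I) ≈ 0.00053859 + 0.00025357*I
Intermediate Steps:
w(L) = √2*√L (w(L) = √(2*L) = √2*√L)
D(G, y) = G - 2*G*y (D(G, y) = -2*G*y + G = G - 2*G*y)
O(s) = (s + √2*√s)² (O(s) = (√2*√s + s)² = (s + √2*√s)²)
v = -1827/10685 (v = (63*(1 - 2*15))/10685 = (63*(1 - 30))*(1/10685) = (63*(-29))*(1/10685) = -1827*1/10685 = -1827/10685 ≈ -0.17099)
1/(v + O(-40)) = 1/(-1827/10685 + (-40 + √2*√(-40))²) = 1/(-1827/10685 + (-40 + √2*(2*I*√10))²) = 1/(-1827/10685 + (-40 + 4*I*√5)²)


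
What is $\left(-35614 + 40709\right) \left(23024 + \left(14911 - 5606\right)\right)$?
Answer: $164716255$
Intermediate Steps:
$\left(-35614 + 40709\right) \left(23024 + \left(14911 - 5606\right)\right) = 5095 \left(23024 + 9305\right) = 5095 \cdot 32329 = 164716255$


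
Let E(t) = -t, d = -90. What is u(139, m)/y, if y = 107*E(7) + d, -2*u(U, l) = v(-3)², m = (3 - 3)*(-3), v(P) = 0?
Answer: 0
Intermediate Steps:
m = 0 (m = 0*(-3) = 0)
u(U, l) = 0 (u(U, l) = -½*0² = -½*0 = 0)
y = -839 (y = 107*(-1*7) - 90 = 107*(-7) - 90 = -749 - 90 = -839)
u(139, m)/y = 0/(-839) = 0*(-1/839) = 0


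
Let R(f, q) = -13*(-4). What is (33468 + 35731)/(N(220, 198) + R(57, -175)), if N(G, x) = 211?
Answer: 69199/263 ≈ 263.11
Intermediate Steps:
R(f, q) = 52
(33468 + 35731)/(N(220, 198) + R(57, -175)) = (33468 + 35731)/(211 + 52) = 69199/263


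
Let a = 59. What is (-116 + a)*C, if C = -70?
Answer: 3990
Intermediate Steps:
(-116 + a)*C = (-116 + 59)*(-70) = -57*(-70) = 3990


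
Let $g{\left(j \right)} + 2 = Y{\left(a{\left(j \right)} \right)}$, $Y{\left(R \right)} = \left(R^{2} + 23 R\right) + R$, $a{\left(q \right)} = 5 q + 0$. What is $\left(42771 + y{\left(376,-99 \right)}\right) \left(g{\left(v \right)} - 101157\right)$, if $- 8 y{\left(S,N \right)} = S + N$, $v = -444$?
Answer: $\frac{1632174300251}{8} \approx 2.0402 \cdot 10^{11}$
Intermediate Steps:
$a{\left(q \right)} = 5 q$
$Y{\left(R \right)} = R^{2} + 24 R$
$g{\left(j \right)} = -2 + 5 j \left(24 + 5 j\right)$
$y{\left(S,N \right)} = - \frac{N}{8} - \frac{S}{8}$ ($y{\left(S,N \right)} = - \frac{S + N}{8} = - \frac{N + S}{8} = - \frac{N}{8} - \frac{S}{8}$)
$\left(42771 + y{\left(376,-99 \right)}\right) \left(g{\left(v \right)} - 101157\right) = \left(42771 - \frac{277}{8}\right) \left(\left(-2 + 5 \left(-444\right) \left(24 + 5 \left(-444\right)\right)\right) - 101157\right) = \left(42771 + \left(\frac{99}{8} - 47\right)\right) \left(\left(-2 + 5 \left(-444\right) \left(24 - 2220\right)\right) - 101157\right) = \left(42771 - \frac{277}{8}\right) \left(\left(-2 + 5 \left(-444\right) \left(-2196\right)\right) - 101157\right) = \frac{341891 \left(\left(-2 + 4875120\right) - 101157\right)}{8} = \frac{341891 \left(4875118 - 101157\right)}{8} = \frac{341891}{8} \cdot 4773961 = \frac{1632174300251}{8}$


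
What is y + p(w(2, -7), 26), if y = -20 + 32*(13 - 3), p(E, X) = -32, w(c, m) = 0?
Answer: 268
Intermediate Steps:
y = 300 (y = -20 + 32*10 = -20 + 320 = 300)
y + p(w(2, -7), 26) = 300 - 32 = 268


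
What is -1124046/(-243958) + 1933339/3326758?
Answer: 191412842665/36890419462 ≈ 5.1887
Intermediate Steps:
-1124046/(-243958) + 1933339/3326758 = -1124046*(-1/243958) + 1933339*(1/3326758) = 51093/11089 + 1933339/3326758 = 191412842665/36890419462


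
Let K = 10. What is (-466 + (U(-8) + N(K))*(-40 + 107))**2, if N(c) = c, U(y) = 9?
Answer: 651249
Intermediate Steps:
(-466 + (U(-8) + N(K))*(-40 + 107))**2 = (-466 + (9 + 10)*(-40 + 107))**2 = (-466 + 19*67)**2 = (-466 + 1273)**2 = 807**2 = 651249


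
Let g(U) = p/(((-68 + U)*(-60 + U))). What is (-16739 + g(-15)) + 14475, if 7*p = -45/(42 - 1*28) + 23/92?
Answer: -33280801/14700 ≈ -2264.0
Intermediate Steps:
p = -83/196 (p = (-45/(42 - 1*28) + 23/92)/7 = (-45/(42 - 28) + 23*(1/92))/7 = (-45/14 + ¼)/7 = (⅐)*(-83/28) = -83/196 ≈ -0.42347)
g(U) = -83/(196*(-68 + U)*(-60 + U)) (g(U) = -83*1/((-68 + U)*(-60 + U))/196 = -83/(196*(-68 + U)*(-60 + U)))
(-16739 + g(-15)) + 14475 = (-16739 - 83/(799680 - 25088*(-15) + 196*(-15)²)) + 14475 = (-16739 - 83/(799680 + 376320 + 196*225)) + 14475 = (-16739 - 83/(799680 + 376320 + 44100)) + 14475 = (-16739 - 83/1220100) + 14475 = (-16739 - 83*1/1220100) + 14475 = (-16739 - 1/14700) + 14475 = -246063301/14700 + 14475 = -33280801/14700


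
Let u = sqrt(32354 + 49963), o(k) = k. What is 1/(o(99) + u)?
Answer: -33/24172 + sqrt(82317)/72516 ≈ 0.0025913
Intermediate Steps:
u = sqrt(82317) ≈ 286.91
1/(o(99) + u) = 1/(99 + sqrt(82317))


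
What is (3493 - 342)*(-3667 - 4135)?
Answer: -24584102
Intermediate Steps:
(3493 - 342)*(-3667 - 4135) = 3151*(-7802) = -24584102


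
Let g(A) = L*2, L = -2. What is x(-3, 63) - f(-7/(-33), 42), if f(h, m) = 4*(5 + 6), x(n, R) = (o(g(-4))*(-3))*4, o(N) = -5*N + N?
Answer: -236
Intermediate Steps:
g(A) = -4 (g(A) = -2*2 = -4)
o(N) = -4*N
x(n, R) = -192 (x(n, R) = (-4*(-4)*(-3))*4 = (16*(-3))*4 = -48*4 = -192)
f(h, m) = 44 (f(h, m) = 4*11 = 44)
x(-3, 63) - f(-7/(-33), 42) = -192 - 1*44 = -192 - 44 = -236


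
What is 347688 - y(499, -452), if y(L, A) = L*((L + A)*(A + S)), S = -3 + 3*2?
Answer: 10878085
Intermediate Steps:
S = 3 (S = -3 + 6 = 3)
y(L, A) = L*(3 + A)*(A + L) (y(L, A) = L*((L + A)*(A + 3)) = L*((A + L)*(3 + A)) = L*((3 + A)*(A + L)) = L*(3 + A)*(A + L))
347688 - y(499, -452) = 347688 - 499*((-452)**2 + 3*(-452) + 3*499 - 452*499) = 347688 - 499*(204304 - 1356 + 1497 - 225548) = 347688 - 499*(-21103) = 347688 - 1*(-10530397) = 347688 + 10530397 = 10878085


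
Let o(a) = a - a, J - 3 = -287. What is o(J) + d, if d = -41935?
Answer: -41935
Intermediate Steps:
J = -284 (J = 3 - 287 = -284)
o(a) = 0
o(J) + d = 0 - 41935 = -41935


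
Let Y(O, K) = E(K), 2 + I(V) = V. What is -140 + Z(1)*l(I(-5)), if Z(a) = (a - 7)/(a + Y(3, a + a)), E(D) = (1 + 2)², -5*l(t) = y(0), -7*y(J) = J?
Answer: -140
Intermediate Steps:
y(J) = -J/7
I(V) = -2 + V
l(t) = 0 (l(t) = -(-1)*0/35 = -⅕*0 = 0)
E(D) = 9 (E(D) = 3² = 9)
Y(O, K) = 9
Z(a) = (-7 + a)/(9 + a) (Z(a) = (a - 7)/(a + 9) = (-7 + a)/(9 + a))
-140 + Z(1)*l(I(-5)) = -140 + ((-7 + 1)/(9 + 1))*0 = -140 + (-6/10)*0 = -140 + ((⅒)*(-6))*0 = -140 - ⅗*0 = -140 + 0 = -140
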